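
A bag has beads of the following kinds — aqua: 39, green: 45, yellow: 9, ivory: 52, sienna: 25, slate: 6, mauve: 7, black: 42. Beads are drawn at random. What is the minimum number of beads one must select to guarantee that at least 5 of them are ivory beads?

178

In the worst case for collecting ivory beads, every non-ivory bead comes out first.
There are 39 + 45 + 9 + 25 + 6 + 7 + 42 = 173 non-ivory beads altogether.
After those, each further bead must be ivory, so 173 + 5 = 178 draws guarantee 5 ivory beads.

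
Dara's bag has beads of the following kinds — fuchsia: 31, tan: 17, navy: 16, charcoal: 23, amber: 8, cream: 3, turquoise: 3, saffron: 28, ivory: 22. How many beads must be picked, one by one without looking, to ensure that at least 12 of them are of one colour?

81

An adversary could hand out at most 11 beads per colour (amber, cream, turquoise run out sooner): 11 + 11 + 11 + 11 + 8 + 3 + 3 + 11 + 11 = 80 beads and still no colour has 12.
One more bead lands in a colour already at 11, so 81 draws are enough and 80 are not.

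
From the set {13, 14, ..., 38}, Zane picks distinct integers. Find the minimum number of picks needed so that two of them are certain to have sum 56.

17

Two chosen integers sum to 56 exactly when both halves of some pair {x, 56−x} with 18 ≤ x ≤ 56−x ≤ 38 are chosen — 10 such pairs.
The remaining 6 elements (those with no distinct partner in range) can never complete a 56-sum, so the worst case takes all of them and one from each pair: 6 + 10 = 16.
The 17th integer has to be the second member of some pair, so 16 + 1 = 17.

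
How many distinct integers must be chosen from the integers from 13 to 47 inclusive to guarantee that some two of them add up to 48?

A set avoiding the sum 48 can contain at most one of each pair {x, 48−x}, plus the 13 elements whose complement lies outside the range or equal to its own complement.
The integers 24, …, 47 (24 of them) are such a set: any two sum to at least 24+25 = 49 > 48.
By the pigeonhole principle, any 25th integer completes one of the 11 pairs, so 25 choices force a sum of 48.

25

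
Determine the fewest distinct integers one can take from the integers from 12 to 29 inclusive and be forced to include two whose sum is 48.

14

A set avoiding the sum 48 can contain at most one of each pair {x, 48−x}, plus the 8 elements whose complement lies outside the range or equal to its own complement.
The integers 12, …, 24 (13 of them) are such a set: any two sum to at least 12+13 = 25 and at most 23+24 = 47 < 48.
Any 14th integer completes one of the 5 pairs, so 14 choices force a sum of 48.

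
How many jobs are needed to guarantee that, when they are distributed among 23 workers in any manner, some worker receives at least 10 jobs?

With 207 jobs one could put exactly 9 in each of the 23 workers, and no worker would reach 10.
One more job must land in a worker that already has 9, giving it 10.
So 23 × 9 + 1 = 208 jobs are required.

208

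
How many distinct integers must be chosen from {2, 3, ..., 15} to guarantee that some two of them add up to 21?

10

Two chosen integers sum to 21 exactly when both halves of some pair {x, 21−x} with 6 ≤ x ≤ 21−x ≤ 15 are chosen — 5 such pairs.
The remaining 4 elements (those with no distinct partner in range) can never complete a 21-sum, so the worst case takes all of them and one from each pair: 4 + 5 = 9.
By pigeonhole, the 10th integer has to be the second member of some pair, so 9 + 1 = 10.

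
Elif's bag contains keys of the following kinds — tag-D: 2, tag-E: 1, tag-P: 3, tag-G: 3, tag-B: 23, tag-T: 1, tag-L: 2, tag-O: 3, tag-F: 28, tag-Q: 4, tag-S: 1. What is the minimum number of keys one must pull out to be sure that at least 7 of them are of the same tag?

33

The 11 tags are the holes; the keys drawn are the pigeons.
To avoid 7 of any one tag, the worst case takes at most 6 of each tag, or every key of a tag that has fewer than 6.
That gives 2 + 1 + 3 + 3 + 6 + 1 + 2 + 3 + 6 + 4 + 1 = 32 keys with no tag reaching 7.
The next key forces some tag to 7, so 32 + 1 = 33.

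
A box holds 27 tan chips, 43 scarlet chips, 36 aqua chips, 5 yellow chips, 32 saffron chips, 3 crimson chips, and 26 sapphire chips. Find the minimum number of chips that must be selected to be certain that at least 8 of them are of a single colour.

Pigeonhole: put each drawn chip into a box by colour. The largest draw with every box below 8 takes min(count, 7) from each colour; colours with fewer than 7 contribute all they have.
Σ min(cᵢ, 7) = 7 + 7 + 7 + 5 + 7 + 3 + 7 = 43.
Draw number 43 + 1 = 44 must push one box to 8.

44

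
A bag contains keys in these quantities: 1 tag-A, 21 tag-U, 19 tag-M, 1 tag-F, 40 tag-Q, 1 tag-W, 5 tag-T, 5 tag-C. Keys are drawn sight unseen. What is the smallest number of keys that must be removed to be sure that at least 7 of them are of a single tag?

The 8 tags are the holes; the keys drawn are the pigeons.
To avoid 7 of any one tag, the worst case takes at most 6 of each tag, or every key of a tag that has fewer than 6.
That gives 1 + 6 + 6 + 1 + 6 + 1 + 5 + 5 = 31 keys with no tag reaching 7.
The next key forces some tag to 7, so 31 + 1 = 32.

32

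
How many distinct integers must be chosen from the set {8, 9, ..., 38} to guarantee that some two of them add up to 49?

18

Two chosen integers sum to 49 exactly when both halves of some pair {x, 49−x} with 11 ≤ x ≤ 49−x ≤ 38 are chosen — 14 such pairs.
The remaining 3 elements (those with no distinct partner in range) can never complete a 49-sum, so the worst case takes all of them and one from each pair: 3 + 14 = 17.
Pigeonhole: the 18th integer has to be the second member of some pair, so 17 + 1 = 18.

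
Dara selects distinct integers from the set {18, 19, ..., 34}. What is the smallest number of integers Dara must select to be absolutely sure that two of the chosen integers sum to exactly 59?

13

A set avoiding the sum 59 can contain at most one of each pair {x, 59−x}, plus the 7 elements whose complement lies outside the range.
The integers 18, …, 29 (12 of them) are such a set: any two sum to at least 18+19 = 37 and at most 28+29 = 57 < 59.
Pigeonhole: any 13th integer completes one of the 5 pairs, so 13 choices force a sum of 59.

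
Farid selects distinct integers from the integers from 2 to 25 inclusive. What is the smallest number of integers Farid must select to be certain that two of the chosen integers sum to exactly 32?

Group the elements by complementary pair {x, 32−x}: {7,25}, {8,24}, {9,23}, …, giving 9 two-element pairs, the single value 16 (it cannot pair with itself since the integers are distinct), and 5 integers whose partner 32−x falls outside [2,25].
Pigeonhole: treating each of those 15 groups as a pigeonhole, one can pick one integer per group — 15 integers — with no two summing to 32.
The 16th integer lands in an occupied pair, forcing a sum of 32.

16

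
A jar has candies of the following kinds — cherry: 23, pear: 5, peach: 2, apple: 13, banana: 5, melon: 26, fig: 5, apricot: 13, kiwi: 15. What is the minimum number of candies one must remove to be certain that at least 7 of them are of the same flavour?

48

By the pigeonhole principle, put each drawn candy into a box by flavour. The largest draw with every box below 7 takes min(count, 6) from each flavour; flavours with fewer than 6 contribute all they have.
Σ min(cᵢ, 6) = 6 + 5 + 2 + 6 + 5 + 6 + 5 + 6 + 6 = 47.
Draw number 47 + 1 = 48 must push one box to 7.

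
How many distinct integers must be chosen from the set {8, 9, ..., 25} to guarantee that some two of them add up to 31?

11

Group the elements by complementary pair {x, 31−x}: {8,23}, {9,22}, {10,21}, …, giving 8 two-element pairs and 2 integers whose partner 31−x falls outside [8,25].
Treating each of those 10 groups as a pigeonhole, one can pick one integer per group — 10 integers — with no two summing to 31.
The 11th integer lands in an occupied pair, forcing a sum of 31.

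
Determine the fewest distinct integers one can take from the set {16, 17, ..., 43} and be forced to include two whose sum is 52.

19

Group the elements by complementary pair {x, 52−x}: {16,36}, {17,35}, {18,34}, …, giving 10 two-element pairs, the single value 26 (it cannot pair with itself since the integers are distinct), and 7 integers whose partner 52−x falls outside [16,43].
Treating each of those 18 groups as a pigeonhole, one can pick one integer per group — 18 integers — with no two summing to 52.
The 19th integer lands in an occupied pair, forcing a sum of 52.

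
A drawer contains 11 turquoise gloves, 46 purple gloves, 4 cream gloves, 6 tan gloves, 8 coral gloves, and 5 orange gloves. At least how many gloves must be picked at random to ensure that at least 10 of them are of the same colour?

42

The 6 colours are the holes; the gloves drawn are the pigeons.
To avoid 10 of any one colour, the worst case takes at most 9 of each colour, or every glove of a colour that has fewer than 9.
That gives 9 + 9 + 4 + 6 + 8 + 5 = 41 gloves with no colour reaching 10.
The next glove forces some colour to 10, so 41 + 1 = 42.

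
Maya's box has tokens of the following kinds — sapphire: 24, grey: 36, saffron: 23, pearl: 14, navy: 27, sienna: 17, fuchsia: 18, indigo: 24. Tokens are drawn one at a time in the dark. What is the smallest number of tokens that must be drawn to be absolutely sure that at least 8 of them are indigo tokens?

167

In the worst case for collecting indigo tokens, every non-indigo token comes out first.
There are 24 + 36 + 23 + 14 + 27 + 17 + 18 = 159 non-indigo tokens altogether.
After those, each further token must be indigo, so 159 + 8 = 167 draws guarantee 8 indigo tokens.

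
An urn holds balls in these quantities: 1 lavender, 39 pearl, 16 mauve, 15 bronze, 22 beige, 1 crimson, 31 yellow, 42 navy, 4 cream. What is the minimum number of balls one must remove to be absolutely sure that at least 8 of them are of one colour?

49

An adversary could hand out at most 7 balls per colour (lavender, crimson, cream run out sooner): 1 + 7 + 7 + 7 + 7 + 1 + 7 + 7 + 4 = 48 balls and still no colour has 8.
Pigeonhole: one more ball lands in a colour already at 7, so 49 draws are enough and 48 are not.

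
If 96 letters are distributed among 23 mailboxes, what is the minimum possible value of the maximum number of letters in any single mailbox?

5

By the pigeonhole principle, the 23 mailboxes are the holes and the 96 letters are the pigeons.
If every mailbox held at most 4 letters, the total would be at most 23 × 4 = 92, which is less than 96.
So some mailbox holds at least ⌈96/23⌉ = 5 letters.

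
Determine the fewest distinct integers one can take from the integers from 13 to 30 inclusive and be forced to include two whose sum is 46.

Group the elements by complementary pair {x, 46−x}: {16,30}, {17,29}, {18,28}, …, giving 7 two-element pairs, the single value 23 (it cannot pair with itself since the integers are distinct), and 3 integers whose partner 46−x falls outside [13,30].
Treating each of those 11 groups as a pigeonhole, one can pick one integer per group — 11 integers — with no two summing to 46.
The 12th integer lands in an occupied pair, forcing a sum of 46.

12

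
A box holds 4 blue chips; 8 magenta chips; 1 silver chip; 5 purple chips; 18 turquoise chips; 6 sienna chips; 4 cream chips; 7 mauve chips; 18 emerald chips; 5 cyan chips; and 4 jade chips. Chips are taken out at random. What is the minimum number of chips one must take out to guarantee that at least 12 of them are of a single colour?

Put each drawn chip into a box by colour. The largest draw with every box below 12 takes min(count, 11) from each colour; colours with fewer than 11 contribute all they have.
Σ min(cᵢ, 11) = 4 + 8 + 1 + 5 + 11 + 6 + 4 + 7 + 11 + 5 + 4 = 66.
Draw number 66 + 1 = 67 must push one box to 12.

67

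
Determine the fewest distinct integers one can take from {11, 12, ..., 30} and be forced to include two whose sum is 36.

14

Group the elements by complementary pair {x, 36−x}: {11,25}, {12,24}, {13,23}, …, giving 7 two-element pairs, the single value 18 (it cannot pair with itself since the integers are distinct), and 5 integers whose partner 36−x falls outside [11,30].
Treating each of those 13 groups as a pigeonhole, one can pick one integer per group — 13 integers — with no two summing to 36.
The 14th integer lands in an occupied pair, forcing a sum of 36.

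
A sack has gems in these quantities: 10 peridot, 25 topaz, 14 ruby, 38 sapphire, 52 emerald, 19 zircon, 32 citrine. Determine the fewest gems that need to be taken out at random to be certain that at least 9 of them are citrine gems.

In the worst case for collecting citrine gems, every non-citrine gem comes out first.
There are 10 + 25 + 14 + 38 + 52 + 19 = 158 non-citrine gems altogether.
After those, each further gem must be citrine, so 158 + 9 = 167 draws guarantee 9 citrine gems.

167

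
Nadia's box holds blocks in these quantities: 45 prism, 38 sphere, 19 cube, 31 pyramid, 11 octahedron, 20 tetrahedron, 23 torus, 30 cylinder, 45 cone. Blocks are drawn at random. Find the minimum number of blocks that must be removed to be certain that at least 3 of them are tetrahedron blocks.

245

In the worst case for collecting tetrahedron blocks, every non-tetrahedron block comes out first.
There are 45 + 38 + 19 + 31 + 11 + 23 + 30 + 45 = 242 non-tetrahedron blocks altogether.
After those, each further block must be tetrahedron, so 242 + 3 = 245 draws guarantee 3 tetrahedron blocks.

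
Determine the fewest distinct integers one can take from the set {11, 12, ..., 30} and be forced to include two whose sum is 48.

A set avoiding the sum 48 can contain at most one of each pair {x, 48−x}, plus the 8 elements whose complement lies outside the range or equal to its own complement.
The integers 11, …, 24 (14 of them) are such a set: any two sum to at least 11+12 = 23 and at most 23+24 = 47 < 48.
By pigeonhole, any 15th integer completes one of the 6 pairs, so 15 choices force a sum of 48.

15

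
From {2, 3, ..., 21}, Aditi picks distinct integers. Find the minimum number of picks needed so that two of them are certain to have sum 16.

15

Two chosen integers sum to 16 exactly when both halves of some pair {x, 16−x} with 2 ≤ x ≤ 16−x ≤ 14 are chosen — 6 such pairs.
The remaining 8 elements (those with no distinct partner in range) can never complete a 16-sum, so the worst case takes all of them and one from each pair: 8 + 6 = 14.
By the pigeonhole principle, the 15th integer has to be the second member of some pair, so 14 + 1 = 15.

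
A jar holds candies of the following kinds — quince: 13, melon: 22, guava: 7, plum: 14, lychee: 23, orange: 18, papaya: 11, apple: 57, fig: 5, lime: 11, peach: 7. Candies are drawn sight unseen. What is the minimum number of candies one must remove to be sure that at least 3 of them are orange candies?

In the worst case for collecting orange candies, every non-orange candy comes out first.
There are 13 + 22 + 7 + 14 + 23 + 11 + 57 + 5 + 11 + 7 = 170 non-orange candies altogether.
After those, each further candy must be orange, so 170 + 3 = 173 draws guarantee 3 orange candies.

173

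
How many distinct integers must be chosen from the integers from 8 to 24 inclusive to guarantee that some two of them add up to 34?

11

A set avoiding the sum 34 can contain at most one of each pair {x, 34−x}, plus the 3 elements whose complement lies outside the range or equal to its own complement.
The integers 8, …, 17 (10 of them) are such a set: any two sum to at least 8+9 = 17 and at most 16+17 = 33 < 34.
Pigeonhole: any 11th integer completes one of the 7 pairs, so 11 choices force a sum of 34.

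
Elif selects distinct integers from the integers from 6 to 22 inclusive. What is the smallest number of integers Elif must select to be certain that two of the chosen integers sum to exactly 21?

A set avoiding the sum 21 can contain at most one of each pair {x, 21−x}, plus the 7 elements whose complement lies outside the range.
The integers 11, …, 22 (12 of them) are such a set: any two sum to at least 11+12 = 23 > 21.
By the pigeonhole principle, any 13th integer completes one of the 5 pairs, so 13 choices force a sum of 21.

13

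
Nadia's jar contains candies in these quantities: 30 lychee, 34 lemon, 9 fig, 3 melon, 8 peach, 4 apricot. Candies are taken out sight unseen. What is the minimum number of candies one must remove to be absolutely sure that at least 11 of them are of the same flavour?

Pigeonhole: put each drawn candy into a box by flavour. The largest draw with every box below 11 takes min(count, 10) from each flavour; flavours with fewer than 10 contribute all they have.
Σ min(cᵢ, 10) = 10 + 10 + 9 + 3 + 8 + 4 = 44.
Draw number 44 + 1 = 45 must push one box to 11.

45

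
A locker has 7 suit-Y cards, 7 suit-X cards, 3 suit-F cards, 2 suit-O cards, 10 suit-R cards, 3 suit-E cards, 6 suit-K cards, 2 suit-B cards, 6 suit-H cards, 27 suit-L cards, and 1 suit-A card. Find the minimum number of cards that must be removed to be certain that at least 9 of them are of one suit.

54

An adversary could hand out at most 8 cards per suit (9 suits run out sooner): 7 + 7 + 3 + 2 + 8 + 3 + 6 + 2 + 6 + 8 + 1 = 53 cards and still no suit has 9.
Pigeonhole: one more card lands in a suit already at 8, so 54 draws are enough and 53 are not.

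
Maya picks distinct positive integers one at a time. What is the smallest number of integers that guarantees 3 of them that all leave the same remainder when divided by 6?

The 6 residue classes mod 6 are the pigeonholes.
With 12 integers one could put 2 in each residue class and have no class reach 3.
The 13th integer pushes some class to 3, so 6·2 + 1 = 13.

13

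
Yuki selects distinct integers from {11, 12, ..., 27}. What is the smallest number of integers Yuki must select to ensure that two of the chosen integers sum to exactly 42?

12

Two chosen integers sum to 42 exactly when both halves of some pair {x, 42−x} with 15 ≤ x ≤ 42−x ≤ 27 are chosen — 6 such pairs.
The remaining 5 elements (those with no distinct partner in range) can never complete a 42-sum, so the worst case takes all of them and one from each pair: 5 + 6 = 11.
By pigeonhole, the 12th integer has to be the second member of some pair, so 11 + 1 = 12.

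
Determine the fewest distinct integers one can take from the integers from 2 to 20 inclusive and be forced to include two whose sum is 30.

A set avoiding the sum 30 can contain at most one of each pair {x, 30−x}, plus the 9 elements whose complement lies outside the range or equal to its own complement.
The integers 2, …, 15 (14 of them) are such a set: any two sum to at least 2+3 = 5 and at most 14+15 = 29 < 30.
By the pigeonhole principle, any 15th integer completes one of the 5 pairs, so 15 choices force a sum of 30.

15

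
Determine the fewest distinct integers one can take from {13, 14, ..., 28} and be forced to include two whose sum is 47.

12

Two chosen integers sum to 47 exactly when both halves of some pair {x, 47−x} with 19 ≤ x ≤ 47−x ≤ 28 are chosen — 5 such pairs.
The remaining 6 elements (those with no distinct partner in range) can never complete a 47-sum, so the worst case takes all of them and one from each pair: 6 + 5 = 11.
By the pigeonhole principle, the 12th integer has to be the second member of some pair, so 11 + 1 = 12.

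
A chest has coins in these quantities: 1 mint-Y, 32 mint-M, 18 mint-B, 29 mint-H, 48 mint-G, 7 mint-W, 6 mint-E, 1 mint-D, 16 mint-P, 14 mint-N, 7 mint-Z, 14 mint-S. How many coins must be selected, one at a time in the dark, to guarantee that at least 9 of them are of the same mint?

79

An adversary could hand out at most 8 coins per mint (5 mints run out sooner): 1 + 8 + 8 + 8 + 8 + 7 + 6 + 1 + 8 + 8 + 7 + 8 = 78 coins and still no mint has 9.
By the pigeonhole principle, one more coin lands in a mint already at 8, so 79 draws are enough and 78 are not.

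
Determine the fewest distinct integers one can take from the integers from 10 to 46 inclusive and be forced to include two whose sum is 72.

28

Group the elements by complementary pair {x, 72−x}: {26,46}, {27,45}, {28,44}, …, giving 10 two-element pairs, the single value 36 (it cannot pair with itself since the integers are distinct), and 16 integers whose partner 72−x falls outside [10,46].
By the pigeonhole principle, treating each of those 27 groups as a pigeonhole, one can pick one integer per group — 27 integers — with no two summing to 72.
The 28th integer lands in an occupied pair, forcing a sum of 72.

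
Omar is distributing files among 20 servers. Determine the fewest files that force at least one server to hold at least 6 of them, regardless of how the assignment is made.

With 100 files one could put exactly 5 in each of the 20 servers, and no server would reach 6.
One more file must land in a server that already has 5, giving it 6.
So 20 × 5 + 1 = 101 files are required.

101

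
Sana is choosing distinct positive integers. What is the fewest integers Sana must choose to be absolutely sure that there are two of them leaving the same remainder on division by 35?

36

Pigeonhole: the 35 residue classes mod 35 are the pigeonholes.
With 35 integers one could put 1 in each residue class and have no class reach 2.
The 36th integer pushes some class to 2, so 35·1 + 1 = 36.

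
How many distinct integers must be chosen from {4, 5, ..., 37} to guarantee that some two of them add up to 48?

22

Group the elements by complementary pair {x, 48−x}: {11,37}, {12,36}, {13,35}, …, giving 13 two-element pairs; the single value 24 (it cannot pair with itself since the integers are distinct); and 7 integers whose partner 48−x falls outside [4,37].
By pigeonhole, treating each of those 21 groups as a pigeonhole, one can pick one integer per group — 21 integers — with no two summing to 48.
The 22nd integer lands in an occupied pair, forcing a sum of 48.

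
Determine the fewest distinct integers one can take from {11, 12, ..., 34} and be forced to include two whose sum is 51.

A set avoiding the sum 51 can contain at most one of each pair {x, 51−x}, plus the 6 elements whose complement lies outside the range.
The integers 11, …, 25 (15 of them) are such a set: any two sum to at least 11+12 = 23 and at most 24+25 = 49 < 51.
Any 16th integer completes one of the 9 pairs, so 16 choices force a sum of 51.

16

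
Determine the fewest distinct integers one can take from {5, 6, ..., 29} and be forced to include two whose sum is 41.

Group the elements by complementary pair {x, 41−x}: {12,29}, {13,28}, {14,27}, …, giving 9 two-element pairs and 7 integers whose partner 41−x falls outside [5,29].
Treating each of those 16 groups as a pigeonhole, one can pick one integer per group — 16 integers — with no two summing to 41.
The 17th integer lands in an occupied pair, forcing a sum of 41.

17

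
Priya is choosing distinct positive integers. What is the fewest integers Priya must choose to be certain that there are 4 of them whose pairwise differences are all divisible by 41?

Integers whose pairwise differences are multiples of 41 are exactly those sharing a remainder mod 41. By pigeonhole, the 41 residue classes mod 41 are the pigeonholes.
With 123 integers one could put 3 in each residue class and have no class reach 4.
The 124th integer pushes some class to 4, so 41·3 + 1 = 124.

124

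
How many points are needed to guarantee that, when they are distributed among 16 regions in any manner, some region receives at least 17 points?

257

With 256 points one could put exactly 16 in each of the 16 regions, and no region would reach 17.
By pigeonhole, one more point must land in a region that already has 16, giving it 17.
So 16 × 16 + 1 = 257 points are required.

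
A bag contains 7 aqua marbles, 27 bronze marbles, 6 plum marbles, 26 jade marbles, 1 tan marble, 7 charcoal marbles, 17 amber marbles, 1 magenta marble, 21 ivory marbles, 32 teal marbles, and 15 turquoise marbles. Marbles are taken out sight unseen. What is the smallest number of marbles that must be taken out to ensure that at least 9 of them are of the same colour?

By pigeonhole, put each drawn marble into a box by colour. The largest draw with every box below 9 takes min(count, 8) from each colour; colours with fewer than 8 contribute all they have.
Σ min(cᵢ, 8) = 7 + 8 + 6 + 8 + 1 + 7 + 8 + 1 + 8 + 8 + 8 = 70.
Draw number 70 + 1 = 71 must push one box to 9.

71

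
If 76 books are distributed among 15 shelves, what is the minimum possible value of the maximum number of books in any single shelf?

6

The 15 shelves are the holes and the 76 books are the pigeons.
If every shelf held at most 5 books, the total would be at most 15 × 5 = 75, which is less than 76.
So some shelf holds at least ⌈76/15⌉ = 6 books.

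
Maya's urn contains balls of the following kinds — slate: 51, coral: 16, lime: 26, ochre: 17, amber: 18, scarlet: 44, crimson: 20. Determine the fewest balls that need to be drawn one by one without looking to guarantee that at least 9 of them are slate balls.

In the worst case for collecting slate balls, every non-slate ball comes out first.
There are 16 + 26 + 17 + 18 + 44 + 20 = 141 non-slate balls altogether.
After those, each further ball must be slate, so 141 + 9 = 150 draws guarantee 9 slate balls.

150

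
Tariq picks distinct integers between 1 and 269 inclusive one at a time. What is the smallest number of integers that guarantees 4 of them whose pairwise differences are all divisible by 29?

Integers whose pairwise differences are multiples of 29 are exactly those sharing a remainder mod 29. By the pigeonhole principle, the 29 residue classes mod 29 are the pigeonholes.
With 87 integers one could put 3 in each residue class and have no class reach 4.
The 88th integer pushes some class to 4, so 29·3 + 1 = 88.

88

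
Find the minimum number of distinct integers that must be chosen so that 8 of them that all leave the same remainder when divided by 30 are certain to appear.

The 30 residue classes mod 30 are the pigeonholes.
With 210 integers one could put 7 in each residue class and have no class reach 8.
The 211th integer pushes some class to 8, so 30·7 + 1 = 211.

211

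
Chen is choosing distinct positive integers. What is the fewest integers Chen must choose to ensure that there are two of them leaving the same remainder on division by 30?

By pigeonhole, the 30 residue classes mod 30 are the pigeonholes.
With 30 integers one could put 1 in each residue class and have no class reach 2.
The 31st integer pushes some class to 2, so 30·1 + 1 = 31.

31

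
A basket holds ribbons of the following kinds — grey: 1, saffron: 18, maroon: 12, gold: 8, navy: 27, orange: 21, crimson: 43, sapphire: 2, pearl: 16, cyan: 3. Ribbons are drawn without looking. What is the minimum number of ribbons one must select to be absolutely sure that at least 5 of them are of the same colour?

The 10 colours are the holes; the ribbons drawn are the pigeons.
To avoid 5 of any one colour, the worst case takes at most 4 of each colour, or every ribbon of a colour that has fewer than 4.
That gives 1 + 4 + 4 + 4 + 4 + 4 + 4 + 2 + 4 + 3 = 34 ribbons with no colour reaching 5.
The next ribbon forces some colour to 5, so 34 + 1 = 35.

35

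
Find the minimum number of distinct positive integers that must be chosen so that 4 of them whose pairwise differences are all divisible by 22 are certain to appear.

Integers whose pairwise differences are multiples of 22 are exactly those sharing a remainder mod 22. The 22 residue classes mod 22 are the pigeonholes.
With 66 integers one could put 3 in each residue class and have no class reach 4.
The 67th integer pushes some class to 4, so 22·3 + 1 = 67.

67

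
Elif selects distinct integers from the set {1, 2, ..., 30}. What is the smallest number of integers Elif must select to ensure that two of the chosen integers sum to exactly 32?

17

Group the elements by complementary pair {x, 32−x}: {2,30}, {3,29}, {4,28}, …, giving 14 two-element pairs, the single value 16 (it cannot pair with itself since the integers are distinct), and 1 integer whose partner 32−x falls outside [1,30].
Treating each of those 16 groups as a pigeonhole, one can pick one integer per group — 16 integers — with no two summing to 32.
The 17th integer lands in an occupied pair, forcing a sum of 32.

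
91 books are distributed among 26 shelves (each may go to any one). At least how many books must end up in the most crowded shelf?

The 26 shelves are the holes and the 91 books are the pigeons.
If every shelf held at most 3 books, the total would be at most 26 × 3 = 78, which is less than 91.
So some shelf holds at least ⌈91/26⌉ = 4 books.

4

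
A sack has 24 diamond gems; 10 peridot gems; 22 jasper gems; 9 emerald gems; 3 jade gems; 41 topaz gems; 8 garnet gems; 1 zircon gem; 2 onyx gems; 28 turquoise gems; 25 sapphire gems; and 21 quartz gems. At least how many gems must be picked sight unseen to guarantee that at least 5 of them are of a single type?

43

By the pigeonhole principle, the 12 types are the holes; the gems drawn are the pigeons.
To avoid 5 of any one type, the worst case takes at most 4 of each type, or every gem of a type that has fewer than 4.
That gives 4 + 4 + 4 + 4 + 3 + 4 + 4 + 1 + 2 + 4 + 4 + 4 = 42 gems with no type reaching 5.
The next gem forces some type to 5, so 42 + 1 = 43.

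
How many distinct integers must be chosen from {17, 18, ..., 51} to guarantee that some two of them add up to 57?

24

Group the elements by complementary pair {x, 57−x}: {17,40}, {18,39}, {19,38}, …, giving 12 two-element pairs and 11 integers whose partner 57−x falls outside [17,51].
By the pigeonhole principle, treating each of those 23 groups as a pigeonhole, one can pick one integer per group — 23 integers — with no two summing to 57.
The 24th integer lands in an occupied pair, forcing a sum of 57.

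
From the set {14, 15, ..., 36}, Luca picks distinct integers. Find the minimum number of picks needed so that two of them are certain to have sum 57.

16

Two chosen integers sum to 57 exactly when both halves of some pair {x, 57−x} with 21 ≤ x ≤ 57−x ≤ 36 are chosen — 8 such pairs.
The remaining 7 elements (those with no distinct partner in range) can never complete a 57-sum, so the worst case takes all of them and one from each pair: 7 + 8 = 15.
Pigeonhole: the 16th integer has to be the second member of some pair, so 15 + 1 = 16.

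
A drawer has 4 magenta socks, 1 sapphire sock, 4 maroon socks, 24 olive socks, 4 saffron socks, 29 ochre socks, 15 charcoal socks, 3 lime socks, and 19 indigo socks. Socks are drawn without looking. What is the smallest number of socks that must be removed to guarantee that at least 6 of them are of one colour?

37

By the pigeonhole principle, put each drawn sock into a box by colour. The largest draw with every box below 6 takes min(count, 5) from each colour; colours with fewer than 5 contribute all they have.
Σ min(cᵢ, 5) = 4 + 1 + 4 + 5 + 4 + 5 + 5 + 3 + 5 = 36.
Draw number 36 + 1 = 37 must push one box to 6.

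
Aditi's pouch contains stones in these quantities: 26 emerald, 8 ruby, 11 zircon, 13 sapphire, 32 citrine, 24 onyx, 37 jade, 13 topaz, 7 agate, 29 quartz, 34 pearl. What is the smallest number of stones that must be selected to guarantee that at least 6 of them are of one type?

An adversary could hand out at most 5 stones per type: 5 + 5 + 5 + 5 + 5 + 5 + 5 + 5 + 5 + 5 + 5 = 55 stones and still no type has 6.
One more stone lands in a type already at 5, so 56 draws are enough and 55 are not.

56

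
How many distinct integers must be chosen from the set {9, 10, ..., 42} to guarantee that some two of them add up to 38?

25

A set avoiding the sum 38 can contain at most one of each pair {x, 38−x}, plus the 14 elements whose complement lies outside the range or equal to its own complement.
The integers 19, …, 42 (24 of them) are such a set: any two sum to at least 19+20 = 39 > 38.
Any 25th integer completes one of the 10 pairs, so 25 choices force a sum of 38.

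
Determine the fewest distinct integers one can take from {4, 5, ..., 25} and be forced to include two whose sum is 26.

14

Group the elements by complementary pair {x, 26−x}: {4,22}, {5,21}, {6,20}, …, giving 9 two-element pairs; the single value 13 (it cannot pair with itself since the integers are distinct); and 3 integers whose partner 26−x falls outside [4,25].
Treating each of those 13 groups as a pigeonhole, one can pick one integer per group — 13 integers — with no two summing to 26.
The 14th integer lands in an occupied pair, forcing a sum of 26.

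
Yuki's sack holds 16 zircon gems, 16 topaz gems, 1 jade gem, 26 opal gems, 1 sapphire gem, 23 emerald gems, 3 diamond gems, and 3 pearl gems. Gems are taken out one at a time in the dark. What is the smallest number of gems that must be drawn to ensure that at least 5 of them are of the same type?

25

The 8 types are the holes; the gems drawn are the pigeons.
To avoid 5 of any one type, the worst case takes at most 4 of each type, or every gem of a type that has fewer than 4.
That gives 4 + 4 + 1 + 4 + 1 + 4 + 3 + 3 = 24 gems with no type reaching 5.
The next gem forces some type to 5, so 24 + 1 = 25.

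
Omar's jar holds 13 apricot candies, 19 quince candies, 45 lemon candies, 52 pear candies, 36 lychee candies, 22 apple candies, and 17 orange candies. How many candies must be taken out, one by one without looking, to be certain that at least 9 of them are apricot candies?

In the worst case for collecting apricot candies, every non-apricot candy comes out first.
There are 19 + 45 + 52 + 36 + 22 + 17 = 191 non-apricot candies altogether.
After those, each further candy must be apricot, so 191 + 9 = 200 draws guarantee 9 apricot candies.

200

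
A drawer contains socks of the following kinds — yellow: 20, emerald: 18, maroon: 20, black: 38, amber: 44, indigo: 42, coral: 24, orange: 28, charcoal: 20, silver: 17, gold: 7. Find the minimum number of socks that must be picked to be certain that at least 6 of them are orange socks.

In the worst case for collecting orange socks, every non-orange sock comes out first.
There are 20 + 18 + 20 + 38 + 44 + 42 + 24 + 20 + 17 + 7 = 250 non-orange socks altogether.
After those, each further sock must be orange, so 250 + 6 = 256 draws guarantee 6 orange socks.

256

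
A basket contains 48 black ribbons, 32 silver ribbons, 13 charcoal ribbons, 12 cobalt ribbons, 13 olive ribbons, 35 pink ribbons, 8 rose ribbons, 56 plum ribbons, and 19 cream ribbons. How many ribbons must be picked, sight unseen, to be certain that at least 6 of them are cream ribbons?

223

In the worst case for collecting cream ribbons, every non-cream ribbon comes out first.
There are 48 + 32 + 13 + 12 + 13 + 35 + 8 + 56 = 217 non-cream ribbons altogether.
After those, each further ribbon must be cream, so 217 + 6 = 223 draws guarantee 6 cream ribbons.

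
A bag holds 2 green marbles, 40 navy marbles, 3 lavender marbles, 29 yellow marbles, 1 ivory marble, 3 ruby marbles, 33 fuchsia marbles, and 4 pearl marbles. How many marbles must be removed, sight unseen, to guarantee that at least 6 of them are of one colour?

An adversary could hand out at most 5 marbles per colour (5 colours run out sooner): 2 + 5 + 3 + 5 + 1 + 3 + 5 + 4 = 28 marbles and still no colour has 6.
Pigeonhole: one more marble lands in a colour already at 5, so 29 draws are enough and 28 are not.

29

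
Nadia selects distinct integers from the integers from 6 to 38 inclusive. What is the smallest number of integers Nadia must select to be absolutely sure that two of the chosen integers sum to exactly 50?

21

Group the elements by complementary pair {x, 50−x}: {12,38}, {13,37}, {14,36}, …, giving 13 two-element pairs; the single value 25 (it cannot pair with itself since the integers are distinct); and 6 integers whose partner 50−x falls outside [6,38].
Treating each of those 20 groups as a pigeonhole, one can pick one integer per group — 20 integers — with no two summing to 50.
The 21st integer lands in an occupied pair, forcing a sum of 50.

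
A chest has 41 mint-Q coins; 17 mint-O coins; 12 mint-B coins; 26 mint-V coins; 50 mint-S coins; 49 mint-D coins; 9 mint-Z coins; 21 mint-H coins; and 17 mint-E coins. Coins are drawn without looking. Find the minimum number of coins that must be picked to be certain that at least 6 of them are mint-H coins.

227

In the worst case for collecting mint-H coins, every non-mint-H coin comes out first.
There are 41 + 17 + 12 + 26 + 50 + 49 + 9 + 17 = 221 non-mint-H coins altogether.
After those, each further coin must be mint-H, so 221 + 6 = 227 draws guarantee 6 mint-H coins.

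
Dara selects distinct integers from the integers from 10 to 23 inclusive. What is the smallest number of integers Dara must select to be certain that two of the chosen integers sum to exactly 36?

10

Group the elements by complementary pair {x, 36−x}: {13,23}, {14,22}, {15,21}, …, giving 5 two-element pairs, the single value 18 (it cannot pair with itself since the integers are distinct), and 3 integers whose partner 36−x falls outside [10,23].
Treating each of those 9 groups as a pigeonhole, one can pick one integer per group — 9 integers — with no two summing to 36.
The 10th integer lands in an occupied pair, forcing a sum of 36.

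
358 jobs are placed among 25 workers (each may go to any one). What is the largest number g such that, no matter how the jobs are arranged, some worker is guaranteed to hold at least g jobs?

The 25 workers are the holes and the 358 jobs are the pigeons.
If every worker held at most 14 jobs, the total would be at most 25 × 14 = 350, which is less than 358.
So some worker holds at least ⌈358/25⌉ = 15 jobs.

15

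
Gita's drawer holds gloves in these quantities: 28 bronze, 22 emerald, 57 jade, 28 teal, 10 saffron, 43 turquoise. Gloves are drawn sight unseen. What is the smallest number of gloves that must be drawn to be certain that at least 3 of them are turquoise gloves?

In the worst case for collecting turquoise gloves, every non-turquoise glove comes out first.
There are 28 + 22 + 57 + 28 + 10 = 145 non-turquoise gloves altogether.
After those, each further glove must be turquoise, so 145 + 3 = 148 draws guarantee 3 turquoise gloves.

148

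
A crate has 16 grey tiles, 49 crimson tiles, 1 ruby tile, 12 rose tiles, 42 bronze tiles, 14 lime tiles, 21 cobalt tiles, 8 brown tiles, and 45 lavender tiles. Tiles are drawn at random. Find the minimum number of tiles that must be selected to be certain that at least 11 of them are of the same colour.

80

By pigeonhole, put each drawn tile into a box by colour. The largest draw with every box below 11 takes min(count, 10) from each colour; colours with fewer than 10 contribute all they have.
Σ min(cᵢ, 10) = 10 + 10 + 1 + 10 + 10 + 10 + 10 + 8 + 10 = 79.
Draw number 79 + 1 = 80 must push one box to 11.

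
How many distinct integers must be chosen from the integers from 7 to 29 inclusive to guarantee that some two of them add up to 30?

A set avoiding the sum 30 can contain at most one of each pair {x, 30−x}, plus the 7 elements whose complement lies outside the range or equal to its own complement.
The integers 15, …, 29 (15 of them) are such a set: any two sum to at least 15+16 = 31 > 30.
Any 16th integer completes one of the 8 pairs, so 16 choices force a sum of 30.

16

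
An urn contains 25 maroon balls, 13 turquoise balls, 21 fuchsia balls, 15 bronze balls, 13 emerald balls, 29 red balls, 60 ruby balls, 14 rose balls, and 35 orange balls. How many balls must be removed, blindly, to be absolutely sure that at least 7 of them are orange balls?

In the worst case for collecting orange balls, every non-orange ball comes out first.
There are 25 + 13 + 21 + 15 + 13 + 29 + 60 + 14 = 190 non-orange balls altogether.
After those, each further ball must be orange, so 190 + 7 = 197 draws guarantee 7 orange balls.

197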